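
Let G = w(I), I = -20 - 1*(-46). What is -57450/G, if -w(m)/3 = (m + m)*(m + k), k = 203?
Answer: 9575/5954 ≈ 1.6082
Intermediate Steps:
I = 26 (I = -20 + 46 = 26)
w(m) = -6*m*(203 + m) (w(m) = -3*(m + m)*(m + 203) = -3*2*m*(203 + m) = -6*m*(203 + m))
G = -35724 (G = -6*26*(203 + 26) = -6*26*229 = -35724)
-57450/G = -57450/(-35724) = -57450*(-1/35724) = 9575/5954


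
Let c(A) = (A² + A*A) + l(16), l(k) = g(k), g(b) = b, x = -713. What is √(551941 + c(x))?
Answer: √1568695 ≈ 1252.5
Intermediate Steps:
l(k) = k
c(A) = 16 + 2*A² (c(A) = (A² + A*A) + 16 = (A² + A²) + 16 = 2*A² + 16 = 16 + 2*A²)
√(551941 + c(x)) = √(551941 + (16 + 2*(-713)²)) = √(551941 + (16 + 2*508369)) = √(551941 + (16 + 1016738)) = √(551941 + 1016754) = √1568695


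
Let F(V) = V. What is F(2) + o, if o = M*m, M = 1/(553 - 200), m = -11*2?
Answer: 684/353 ≈ 1.9377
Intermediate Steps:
m = -22
M = 1/353 ≈ 0.0028329
o = -22/353 (o = (1/353)*(-22) = -22/353 ≈ -0.062323)
F(2) + o = 2 - 22/353 = 684/353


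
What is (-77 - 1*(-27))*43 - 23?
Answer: -2173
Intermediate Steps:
(-77 - 1*(-27))*43 - 23 = (-77 + 27)*43 - 23 = -50*43 - 23 = -2150 - 23 = -2173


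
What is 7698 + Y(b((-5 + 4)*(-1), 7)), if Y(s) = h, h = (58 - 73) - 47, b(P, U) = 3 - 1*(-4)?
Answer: 7636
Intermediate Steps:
b(P, U) = 7 (b(P, U) = 3 + 4 = 7)
h = -62 (h = -15 - 47 = -62)
Y(s) = -62
7698 + Y(b((-5 + 4)*(-1), 7)) = 7698 - 62 = 7636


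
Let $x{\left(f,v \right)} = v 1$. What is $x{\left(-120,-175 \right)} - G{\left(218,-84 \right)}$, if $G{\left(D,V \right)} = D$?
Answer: $-393$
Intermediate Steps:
$x{\left(f,v \right)} = v$
$x{\left(-120,-175 \right)} - G{\left(218,-84 \right)} = -175 - 218 = -393$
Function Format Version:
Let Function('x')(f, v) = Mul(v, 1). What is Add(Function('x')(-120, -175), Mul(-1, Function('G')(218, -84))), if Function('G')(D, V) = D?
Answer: -393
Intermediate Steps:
Function('x')(f, v) = v
Add(Function('x')(-120, -175), Mul(-1, Function('G')(218, -84))) = Add(-175, Mul(-1, 218)) = Add(-175, -218) = -393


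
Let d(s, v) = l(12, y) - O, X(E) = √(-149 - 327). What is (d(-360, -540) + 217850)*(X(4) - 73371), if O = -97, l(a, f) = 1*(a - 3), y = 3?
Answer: -15991649676 + 435912*I*√119 ≈ -1.5992e+10 + 4.7552e+6*I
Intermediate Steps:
l(a, f) = -3 + a (l(a, f) = 1*(-3 + a) = -3 + a)
X(E) = 2*I*√119 (X(E) = √(-476) = 2*I*√119)
d(s, v) = 106 (d(s, v) = (-3 + 12) - 1*(-97) = 9 + 97 = 106)
(d(-360, -540) + 217850)*(X(4) - 73371) = (106 + 217850)*(2*I*√119 - 73371) = 217956*(-73371 + 2*I*√119) = -15991649676 + 435912*I*√119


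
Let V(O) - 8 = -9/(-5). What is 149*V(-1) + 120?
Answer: 7901/5 ≈ 1580.2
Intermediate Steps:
V(O) = 49/5 (V(O) = 8 - 9/(-5) = 8 - 9*(-⅕) = 8 + 9/5 = 49/5)
149*V(-1) + 120 = 149*(49/5) + 120 = 7301/5 + 120 = 7901/5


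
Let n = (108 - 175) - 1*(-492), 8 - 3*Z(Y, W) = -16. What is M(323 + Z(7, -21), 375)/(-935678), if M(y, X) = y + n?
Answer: -378/467839 ≈ -0.00080797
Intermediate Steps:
Z(Y, W) = 8 (Z(Y, W) = 8/3 - ⅓*(-16) = 8/3 + 16/3 = 8)
n = 425 (n = -67 + 492 = 425)
M(y, X) = 425 + y (M(y, X) = y + 425 = 425 + y)
M(323 + Z(7, -21), 375)/(-935678) = (425 + (323 + 8))/(-935678) = (425 + 331)*(-1/935678) = 756*(-1/935678) = -378/467839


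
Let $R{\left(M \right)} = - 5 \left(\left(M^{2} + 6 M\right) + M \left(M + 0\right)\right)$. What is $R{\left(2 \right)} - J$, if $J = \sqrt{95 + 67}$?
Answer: $-100 - 9 \sqrt{2} \approx -112.73$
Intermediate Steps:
$J = 9 \sqrt{2}$ ($J = \sqrt{162} = 9 \sqrt{2} \approx 12.728$)
$R{\left(M \right)} = - 30 M - 10 M^{2}$ ($R{\left(M \right)} = - 5 \left(\left(M^{2} + 6 M\right) + M M\right) = - 5 \left(\left(M^{2} + 6 M\right) + M^{2}\right) = - 5 \left(2 M^{2} + 6 M\right) = - 30 M - 10 M^{2}$)
$R{\left(2 \right)} - J = \left(-10\right) 2 \left(3 + 2\right) - 9 \sqrt{2} = \left(-10\right) 2 \cdot 5 - 9 \sqrt{2} = -100 - 9 \sqrt{2}$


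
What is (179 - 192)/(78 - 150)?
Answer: 13/72 ≈ 0.18056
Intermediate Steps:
(179 - 192)/(78 - 150) = -13/(-72) = -13*(-1/72) = 13/72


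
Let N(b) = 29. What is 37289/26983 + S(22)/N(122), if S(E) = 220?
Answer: 7017641/782507 ≈ 8.9682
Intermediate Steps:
37289/26983 + S(22)/N(122) = 37289/26983 + 220/29 = 7017641/782507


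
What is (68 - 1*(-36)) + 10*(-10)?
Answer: 4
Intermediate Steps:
(68 - 1*(-36)) + 10*(-10) = (68 + 36) - 100 = 104 - 100 = 4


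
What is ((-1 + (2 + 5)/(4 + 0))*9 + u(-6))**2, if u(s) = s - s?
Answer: 729/16 ≈ 45.563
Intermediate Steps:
u(s) = 0
((-1 + (2 + 5)/(4 + 0))*9 + u(-6))**2 = ((-1 + (2 + 5)/(4 + 0))*9 + 0)**2 = ((-1 + 7/4)*9 + 0)**2 = ((3/4)*9 + 0)**2 = (27/4 + 0)**2 = (27/4)**2 = 729/16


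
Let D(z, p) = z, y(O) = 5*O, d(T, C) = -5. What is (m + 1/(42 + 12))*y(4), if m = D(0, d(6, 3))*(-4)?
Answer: 10/27 ≈ 0.37037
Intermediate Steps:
m = 0 (m = 0*(-4) = 0)
(m + 1/(42 + 12))*y(4) = (0 + 1/(42 + 12))*(5*4) = (0 + 1/54)*20 = (1/54)*20 = 10/27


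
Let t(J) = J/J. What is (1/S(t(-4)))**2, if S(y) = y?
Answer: 1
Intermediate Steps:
t(J) = 1
(1/S(t(-4)))**2 = (1/1)**2 = 1**2 = 1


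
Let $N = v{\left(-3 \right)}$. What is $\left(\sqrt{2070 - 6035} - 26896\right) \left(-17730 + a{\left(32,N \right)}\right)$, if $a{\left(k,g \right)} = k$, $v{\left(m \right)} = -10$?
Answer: $476005408 - 17698 i \sqrt{3965} \approx 4.7601 \cdot 10^{8} - 1.1144 \cdot 10^{6} i$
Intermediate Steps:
$N = -10$
$\left(\sqrt{2070 - 6035} - 26896\right) \left(-17730 + a{\left(32,N \right)}\right) = \left(\sqrt{2070 - 6035} - 26896\right) \left(-17730 + 32\right) = \left(\sqrt{-3965} - 26896\right) \left(-17698\right) = \left(i \sqrt{3965} - 26896\right) \left(-17698\right) = \left(-26896 + i \sqrt{3965}\right) \left(-17698\right) = 476005408 - 17698 i \sqrt{3965}$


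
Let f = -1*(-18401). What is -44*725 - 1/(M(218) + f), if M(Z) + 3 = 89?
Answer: -589735301/18487 ≈ -31900.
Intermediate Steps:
f = 18401
M(Z) = 86 (M(Z) = -3 + 89 = 86)
-44*725 - 1/(M(218) + f) = -44*725 - 1/(86 + 18401) = -31900 - 1/18487 = -589735301/18487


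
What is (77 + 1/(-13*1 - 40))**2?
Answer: 16646400/2809 ≈ 5926.1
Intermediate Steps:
(77 + 1/(-13*1 - 40))**2 = (77 + 1/(-13 - 40))**2 = (77 + 1/(-53))**2 = (77 - 1/53)**2 = (4080/53)**2 = 16646400/2809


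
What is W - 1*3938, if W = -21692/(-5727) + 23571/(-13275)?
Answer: -33248569163/8447325 ≈ -3936.0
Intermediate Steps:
W = 16996687/8447325 (W = -21692*(-1/5727) + 23571*(-1/13275) = 21692/5727 - 2619/1475 = 16996687/8447325 ≈ 2.0121)
W - 1*3938 = 16996687/8447325 - 1*3938 = 16996687/8447325 - 3938 = -33248569163/8447325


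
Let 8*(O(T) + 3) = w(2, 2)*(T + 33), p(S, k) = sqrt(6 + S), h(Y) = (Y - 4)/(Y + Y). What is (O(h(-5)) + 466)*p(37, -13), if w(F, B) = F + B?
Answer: 9599*sqrt(43)/20 ≈ 3147.2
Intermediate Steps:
w(F, B) = B + F
h(Y) = (-4 + Y)/(2*Y) (h(Y) = (-4 + Y)/((2*Y)) = (-4 + Y)*(1/(2*Y)) = (-4 + Y)/(2*Y))
O(T) = 27/2 + T/2 (O(T) = -3 + ((2 + 2)*(T + 33))/8 = -3 + (4*(33 + T))/8 = -3 + (132 + 4*T)/8 = -3 + (33/2 + T/2) = 27/2 + T/2)
(O(h(-5)) + 466)*p(37, -13) = ((27/2 + ((1/2)*(-4 - 5)/(-5))/2) + 466)*sqrt(6 + 37) = ((27/2 + ((1/2)*(-1/5)*(-9))/2) + 466)*sqrt(43) = ((27/2 + (1/2)*(9/10)) + 466)*sqrt(43) = ((27/2 + 9/20) + 466)*sqrt(43) = (279/20 + 466)*sqrt(43) = 9599*sqrt(43)/20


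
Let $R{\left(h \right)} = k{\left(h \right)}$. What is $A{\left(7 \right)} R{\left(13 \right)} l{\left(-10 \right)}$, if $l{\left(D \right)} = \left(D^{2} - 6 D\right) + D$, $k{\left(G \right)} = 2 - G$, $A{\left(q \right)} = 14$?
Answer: $-23100$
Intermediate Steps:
$l{\left(D \right)} = D^{2} - 5 D$
$R{\left(h \right)} = 2 - h$
$A{\left(7 \right)} R{\left(13 \right)} l{\left(-10 \right)} = 14 \left(2 - 13\right) \left(- 10 \left(-5 - 10\right)\right) = 14 \left(2 - 13\right) \left(\left(-10\right) \left(-15\right)\right) = 14 \left(-11\right) 150 = \left(-154\right) 150 = -23100$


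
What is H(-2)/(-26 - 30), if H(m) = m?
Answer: 1/28 ≈ 0.035714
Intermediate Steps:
H(-2)/(-26 - 30) = -2/(-26 - 30) = -2/(-56) = -2*(-1/56) = 1/28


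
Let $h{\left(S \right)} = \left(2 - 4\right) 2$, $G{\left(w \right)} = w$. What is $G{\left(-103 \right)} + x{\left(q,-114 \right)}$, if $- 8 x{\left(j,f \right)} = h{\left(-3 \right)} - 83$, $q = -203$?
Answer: $- \frac{737}{8} \approx -92.125$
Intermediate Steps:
$h{\left(S \right)} = -4$ ($h{\left(S \right)} = \left(-2\right) 2 = -4$)
$x{\left(j,f \right)} = \frac{87}{8}$ ($x{\left(j,f \right)} = - \frac{-4 - 83}{8} = \left(- \frac{1}{8}\right) \left(-87\right) = \frac{87}{8}$)
$G{\left(-103 \right)} + x{\left(q,-114 \right)} = -103 + \frac{87}{8} = - \frac{737}{8}$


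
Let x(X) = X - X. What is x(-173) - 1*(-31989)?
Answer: 31989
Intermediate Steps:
x(X) = 0
x(-173) - 1*(-31989) = 0 - 1*(-31989) = 0 + 31989 = 31989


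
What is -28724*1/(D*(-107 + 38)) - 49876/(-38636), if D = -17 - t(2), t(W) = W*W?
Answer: -259377535/13995891 ≈ -18.532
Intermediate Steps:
t(W) = W²
D = -21 (D = -17 - 1*2² = -17 - 1*4 = -17 - 4 = -21)
-28724*1/(D*(-107 + 38)) - 49876/(-38636) = -28724*(-1/(21*(-107 + 38))) - 49876/(-38636) = -28724/((-21*(-69))) - 49876*(-1/38636) = -28724/1449 + 12469/9659 = -259377535/13995891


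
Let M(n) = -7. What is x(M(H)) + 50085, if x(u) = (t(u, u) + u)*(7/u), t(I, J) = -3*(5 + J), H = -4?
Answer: 50086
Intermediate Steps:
t(I, J) = -15 - 3*J
x(u) = 7*(-15 - 2*u)/u (x(u) = ((-15 - 3*u) + u)*(7/u) = (-15 - 2*u)*(7/u) = 7*(-15 - 2*u)/u)
x(M(H)) + 50085 = (-14 - 105/(-7)) + 50085 = (-14 - 105*(-1/7)) + 50085 = (-14 + 15) + 50085 = 1 + 50085 = 50086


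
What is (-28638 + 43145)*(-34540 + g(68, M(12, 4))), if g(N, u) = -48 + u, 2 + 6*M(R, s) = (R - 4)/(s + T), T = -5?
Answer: -1505376883/3 ≈ -5.0179e+8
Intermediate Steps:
M(R, s) = -⅓ + (-4 + R)/(6*(-5 + s)) (M(R, s) = -⅓ + ((R - 4)/(s - 5))/6 = -⅓ + ((-4 + R)/(-5 + s))/6 = -⅓ + (-4 + R)/(6*(-5 + s)))
(-28638 + 43145)*(-34540 + g(68, M(12, 4))) = (-28638 + 43145)*(-34540 + (-48 + (6 + 12 - 2*4)/(6*(-5 + 4)))) = 14507*(-34540 + (-48 + (⅙)*(6 + 12 - 8)/(-1))) = 14507*(-34540 + (-48 + (⅙)*(-1)*10)) = 14507*(-34540 + (-48 - 5/3)) = 14507*(-34540 - 149/3) = 14507*(-103769/3) = -1505376883/3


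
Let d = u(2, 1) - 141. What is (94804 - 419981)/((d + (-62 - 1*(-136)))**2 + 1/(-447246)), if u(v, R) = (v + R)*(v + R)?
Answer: -145434112542/1504535543 ≈ -96.664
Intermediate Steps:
u(v, R) = (R + v)**2 (u(v, R) = (R + v)*(R + v) = (R + v)**2)
d = -132 (d = (1 + 2)**2 - 141 = 3**2 - 141 = 9 - 141 = -132)
(94804 - 419981)/((d + (-62 - 1*(-136)))**2 + 1/(-447246)) = (94804 - 419981)/((-132 + (-62 - 1*(-136)))**2 + 1/(-447246)) = -325177/((-132 + (-62 + 136))**2 - 1/447246) = -325177/((-132 + 74)**2 - 1/447246) = -325177/((-58)**2 - 1/447246) = -325177/(3364 - 1/447246) = -325177/1504535543/447246 = -325177*447246/1504535543 = -145434112542/1504535543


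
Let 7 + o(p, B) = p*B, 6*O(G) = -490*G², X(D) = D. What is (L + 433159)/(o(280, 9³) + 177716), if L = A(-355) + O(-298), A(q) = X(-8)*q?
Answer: -20448983/1145487 ≈ -17.852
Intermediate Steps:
O(G) = -245*G²/3 (O(G) = (-490*G²)/6 = -245*G²/3)
A(q) = -8*q
L = -21748460/3 (L = -8*(-355) - 245/3*(-298)² = 2840 - 245/3*88804 = 2840 - 21756980/3 = -21748460/3 ≈ -7.2495e+6)
o(p, B) = -7 + B*p (o(p, B) = -7 + p*B = -7 + B*p)
(L + 433159)/(o(280, 9³) + 177716) = (-21748460/3 + 433159)/((-7 + 9³*280) + 177716) = -20448983/(3*((-7 + 729*280) + 177716)) = -20448983/(3*((-7 + 204120) + 177716)) = -20448983/(3*(204113 + 177716)) = -20448983/3/381829 = -20448983/3*1/381829 = -20448983/1145487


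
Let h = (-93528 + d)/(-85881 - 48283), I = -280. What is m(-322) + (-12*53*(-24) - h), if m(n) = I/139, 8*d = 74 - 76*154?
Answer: 1138417815043/74595184 ≈ 15261.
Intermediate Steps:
d = -5815/4 (d = (74 - 76*154)/8 = (74 - 11704)/8 = (⅛)*(-11630) = -5815/4 ≈ -1453.8)
m(n) = -280/139
h = 379927/536656 (h = (-93528 - 5815/4)/(-85881 - 48283) = -379927/4/(-134164) = -379927/4*(-1/134164) = 379927/536656 ≈ 0.70795)
m(-322) + (-12*53*(-24) - h) = -280/139 + (-12*53*(-24) - 1*379927/536656) = -280/139 + (-636*(-24) - 379927/536656) = -280/139 + (15264 - 379927/536656) = -280/139 + 8191137257/536656 = 1138417815043/74595184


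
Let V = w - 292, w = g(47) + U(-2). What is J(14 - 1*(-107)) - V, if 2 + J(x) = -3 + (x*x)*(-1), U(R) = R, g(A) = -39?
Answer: -14313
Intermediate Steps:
w = -41 (w = -39 - 2 = -41)
J(x) = -5 - x² (J(x) = -2 + (-3 + (x*x)*(-1)) = -2 + (-3 + x²*(-1)) = -2 + (-3 - x²) = -5 - x²)
V = -333 (V = -41 - 292 = -333)
J(14 - 1*(-107)) - V = (-5 - (14 - 1*(-107))²) - 1*(-333) = (-5 - (14 + 107)²) + 333 = (-5 - 1*121²) + 333 = (-5 - 1*14641) + 333 = (-5 - 14641) + 333 = -14646 + 333 = -14313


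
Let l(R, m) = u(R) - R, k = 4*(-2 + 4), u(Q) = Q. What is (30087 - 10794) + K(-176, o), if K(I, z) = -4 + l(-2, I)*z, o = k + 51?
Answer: 19289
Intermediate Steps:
k = 8 (k = 4*2 = 8)
o = 59 (o = 8 + 51 = 59)
l(R, m) = 0 (l(R, m) = R - R = 0)
K(I, z) = -4 (K(I, z) = -4 + 0*z = -4 + 0 = -4)
(30087 - 10794) + K(-176, o) = (30087 - 10794) - 4 = 19293 - 4 = 19289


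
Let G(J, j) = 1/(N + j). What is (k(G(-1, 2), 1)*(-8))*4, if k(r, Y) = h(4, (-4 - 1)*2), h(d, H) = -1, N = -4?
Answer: 32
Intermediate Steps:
G(J, j) = 1/(-4 + j)
k(r, Y) = -1
(k(G(-1, 2), 1)*(-8))*4 = -1*(-8)*4 = 8*4 = 32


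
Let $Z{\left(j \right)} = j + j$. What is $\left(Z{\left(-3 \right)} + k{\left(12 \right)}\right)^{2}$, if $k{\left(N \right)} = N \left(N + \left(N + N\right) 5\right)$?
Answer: $2490084$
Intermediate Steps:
$Z{\left(j \right)} = 2 j$
$k{\left(N \right)} = 11 N^{2}$ ($k{\left(N \right)} = N \left(N + 2 N 5\right) = N \left(N + 10 N\right) = N 11 N = 11 N^{2}$)
$\left(Z{\left(-3 \right)} + k{\left(12 \right)}\right)^{2} = \left(2 \left(-3\right) + 11 \cdot 12^{2}\right)^{2} = \left(-6 + 11 \cdot 144\right)^{2} = \left(-6 + 1584\right)^{2} = 1578^{2} = 2490084$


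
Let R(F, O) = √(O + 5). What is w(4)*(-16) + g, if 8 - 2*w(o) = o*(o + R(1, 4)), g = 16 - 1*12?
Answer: 164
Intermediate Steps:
R(F, O) = √(5 + O)
g = 4 (g = 16 - 12 = 4)
w(o) = 4 - o*(3 + o)/2 (w(o) = 4 - o*(o + √(5 + 4))/2 = 4 - o*(o + √9)/2 = 4 - o*(o + 3)/2 = 4 - o*(3 + o)/2)
w(4)*(-16) + g = (4 - 3/2*4 - ½*4²)*(-16) + 4 = (4 - 6 - ½*16)*(-16) + 4 = (4 - 6 - 8)*(-16) + 4 = -10*(-16) + 4 = 160 + 4 = 164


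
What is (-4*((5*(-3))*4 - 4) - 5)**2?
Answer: 63001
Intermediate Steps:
(-4*((5*(-3))*4 - 4) - 5)**2 = (-4*(-15*4 - 4) - 5)**2 = (-4*(-60 - 4) - 5)**2 = (-4*(-64) - 5)**2 = (256 - 5)**2 = 251**2 = 63001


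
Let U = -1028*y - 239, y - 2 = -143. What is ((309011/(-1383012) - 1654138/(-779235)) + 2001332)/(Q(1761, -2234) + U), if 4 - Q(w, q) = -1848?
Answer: 718940081142156437/52649174266778340 ≈ 13.655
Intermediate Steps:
y = -141 (y = 2 - 143 = -141)
Q(w, q) = 1852 (Q(w, q) = 4 - 1*(-1848) = 4 + 1848 = 1852)
U = 144709 (U = -1028*(-141) - 239 = 144948 - 239 = 144709)
((309011/(-1383012) - 1654138/(-779235)) + 2001332)/(Q(1761, -2234) + U) = ((309011/(-1383012) - 1654138/(-779235)) + 2001332)/(1852 + 144709) = ((309011*(-1/1383012) - 1654138*(-1/779235)) + 2001332)/146561 = ((-309011/1383012 + 1654138/779235) + 2001332)*(1/146561) = (682300172357/359230451940 + 2001332)*(1/146561) = (718940081142156437/359230451940)*(1/146561) = 718940081142156437/52649174266778340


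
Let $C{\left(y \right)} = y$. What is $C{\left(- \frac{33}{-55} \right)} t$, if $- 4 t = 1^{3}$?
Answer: $- \frac{3}{20} \approx -0.15$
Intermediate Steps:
$t = - \frac{1}{4}$ ($t = - \frac{1^{3}}{4} = \left(- \frac{1}{4}\right) 1 = - \frac{1}{4} \approx -0.25$)
$C{\left(- \frac{33}{-55} \right)} t = - \frac{33}{-55} \left(- \frac{1}{4}\right) = \left(-33\right) \left(- \frac{1}{55}\right) \left(- \frac{1}{4}\right) = \frac{3}{5} \left(- \frac{1}{4}\right) = - \frac{3}{20}$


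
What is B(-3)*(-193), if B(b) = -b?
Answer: -579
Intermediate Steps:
B(-3)*(-193) = -1*(-3)*(-193) = 3*(-193) = -579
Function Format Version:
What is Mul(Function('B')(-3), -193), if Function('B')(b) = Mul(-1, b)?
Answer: -579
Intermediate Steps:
Mul(Function('B')(-3), -193) = Mul(Mul(-1, -3), -193) = Mul(3, -193) = -579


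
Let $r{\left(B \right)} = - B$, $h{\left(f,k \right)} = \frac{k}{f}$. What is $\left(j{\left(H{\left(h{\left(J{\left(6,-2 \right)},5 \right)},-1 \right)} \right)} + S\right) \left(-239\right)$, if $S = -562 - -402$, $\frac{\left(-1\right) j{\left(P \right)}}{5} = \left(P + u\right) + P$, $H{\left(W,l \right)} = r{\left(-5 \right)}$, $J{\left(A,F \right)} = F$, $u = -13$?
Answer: $34655$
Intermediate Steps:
$H{\left(W,l \right)} = 5$ ($H{\left(W,l \right)} = \left(-1\right) \left(-5\right) = 5$)
$j{\left(P \right)} = 65 - 10 P$ ($j{\left(P \right)} = - 5 \left(\left(P - 13\right) + P\right) = - 5 \left(\left(-13 + P\right) + P\right) = - 5 \left(-13 + 2 P\right) = 65 - 10 P$)
$S = -160$ ($S = -562 + 402 = -160$)
$\left(j{\left(H{\left(h{\left(J{\left(6,-2 \right)},5 \right)},-1 \right)} \right)} + S\right) \left(-239\right) = \left(\left(65 - 50\right) - 160\right) \left(-239\right) = \left(15 - 160\right) \left(-239\right) = \left(-145\right) \left(-239\right) = 34655$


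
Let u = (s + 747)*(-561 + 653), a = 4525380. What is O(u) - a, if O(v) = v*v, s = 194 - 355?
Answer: 2901978364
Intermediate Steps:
s = -161
u = 53912 (u = (-161 + 747)*(-561 + 653) = 586*92 = 53912)
O(v) = v²
O(u) - a = 53912² - 1*4525380 = 2906503744 - 4525380 = 2901978364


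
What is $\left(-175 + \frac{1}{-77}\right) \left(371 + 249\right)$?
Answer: $- \frac{8355120}{77} \approx -1.0851 \cdot 10^{5}$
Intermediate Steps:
$\left(-175 + \frac{1}{-77}\right) \left(371 + 249\right) = \left(-175 - \frac{1}{77}\right) 620 = \left(- \frac{13476}{77}\right) 620 = - \frac{8355120}{77}$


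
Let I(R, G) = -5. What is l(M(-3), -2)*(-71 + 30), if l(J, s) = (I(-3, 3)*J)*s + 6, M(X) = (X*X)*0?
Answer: -246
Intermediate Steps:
M(X) = 0 (M(X) = X²*0 = 0)
l(J, s) = 6 - 5*J*s (l(J, s) = (-5*J)*s + 6 = -5*J*s + 6 = 6 - 5*J*s)
l(M(-3), -2)*(-71 + 30) = (6 - 5*0*(-2))*(-71 + 30) = (6 + 0)*(-41) = 6*(-41) = -246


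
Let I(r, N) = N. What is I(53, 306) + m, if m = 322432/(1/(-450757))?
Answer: -145338480718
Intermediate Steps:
m = -145338481024 (m = 322432/(-1/450757) = 322432*(-450757) = -145338481024)
I(53, 306) + m = 306 - 145338481024 = -145338480718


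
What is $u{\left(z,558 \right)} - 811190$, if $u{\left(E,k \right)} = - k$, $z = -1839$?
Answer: $-811748$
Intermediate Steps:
$u{\left(z,558 \right)} - 811190 = \left(-1\right) 558 - 811190 = -558 - 811190 = -811748$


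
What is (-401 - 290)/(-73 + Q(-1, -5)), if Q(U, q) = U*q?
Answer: 691/68 ≈ 10.162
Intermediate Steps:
(-401 - 290)/(-73 + Q(-1, -5)) = (-401 - 290)/(-73 - 1*(-5)) = -691/(-73 + 5) = -691/(-68) = -691*(-1/68) = 691/68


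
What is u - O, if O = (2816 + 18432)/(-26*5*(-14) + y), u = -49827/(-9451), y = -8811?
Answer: 549155405/66071941 ≈ 8.3115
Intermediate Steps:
u = 49827/9451 (u = -49827*(-1/9451) = 49827/9451 ≈ 5.2721)
O = -21248/6991 (O = (2816 + 18432)/(-26*5*(-14) - 8811) = 21248/(-130*(-14) - 8811) = 21248/(1820 - 8811) = 21248/(-6991) = 21248*(-1/6991) = -21248/6991 ≈ -3.0393)
u - O = 49827/9451 - 1*(-21248/6991) = 49827/9451 + 21248/6991 = 549155405/66071941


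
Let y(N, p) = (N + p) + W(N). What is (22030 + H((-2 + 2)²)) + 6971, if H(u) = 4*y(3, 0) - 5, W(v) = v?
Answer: 29020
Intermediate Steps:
y(N, p) = p + 2*N (y(N, p) = (N + p) + N = p + 2*N)
H(u) = 19 (H(u) = 4*(0 + 2*3) - 5 = 4*(0 + 6) - 5 = 4*6 - 5 = 24 - 5 = 19)
(22030 + H((-2 + 2)²)) + 6971 = (22030 + 19) + 6971 = 22049 + 6971 = 29020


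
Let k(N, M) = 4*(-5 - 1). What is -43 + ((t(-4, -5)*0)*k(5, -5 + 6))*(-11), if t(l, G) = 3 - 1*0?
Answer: -43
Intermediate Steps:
k(N, M) = -24 (k(N, M) = 4*(-6) = -24)
t(l, G) = 3 (t(l, G) = 3 + 0 = 3)
-43 + ((t(-4, -5)*0)*k(5, -5 + 6))*(-11) = -43 + ((3*0)*(-24))*(-11) = -43 + (0*(-24))*(-11) = -43 + 0*(-11) = -43 + 0 = -43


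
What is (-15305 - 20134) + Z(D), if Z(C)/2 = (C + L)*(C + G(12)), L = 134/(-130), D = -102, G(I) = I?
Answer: -219615/13 ≈ -16893.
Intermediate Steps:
L = -67/65 (L = 134*(-1/130) = -67/65 ≈ -1.0308)
Z(C) = 2*(12 + C)*(-67/65 + C) (Z(C) = 2*((C - 67/65)*(C + 12)) = 2*((-67/65 + C)*(12 + C)) = 2*((12 + C)*(-67/65 + C)) = 2*(12 + C)*(-67/65 + C))
(-15305 - 20134) + Z(D) = (-15305 - 20134) + (-1608/65 + 2*(-102)² + (1426/65)*(-102)) = -35439 + (-1608/65 + 2*10404 - 145452/65) = -35439 + (-1608/65 + 20808 - 145452/65) = -35439 + 241092/13 = -219615/13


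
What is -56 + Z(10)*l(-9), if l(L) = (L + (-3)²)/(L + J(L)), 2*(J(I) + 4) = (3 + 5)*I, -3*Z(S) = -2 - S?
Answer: -56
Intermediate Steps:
Z(S) = ⅔ + S/3 (Z(S) = -(-2 - S)/3 = ⅔ + S/3)
J(I) = -4 + 4*I (J(I) = -4 + ((3 + 5)*I)/2 = -4 + (8*I)/2 = -4 + 4*I)
l(L) = (9 + L)/(-4 + 5*L) (l(L) = (L + (-3)²)/(L + (-4 + 4*L)) = (L + 9)/(-4 + 5*L) = (9 + L)/(-4 + 5*L))
-56 + Z(10)*l(-9) = -56 + (⅔ + (⅓)*10)*((9 - 9)/(-4 + 5*(-9))) = -56 + (⅔ + 10/3)*(0/(-4 - 45)) = -56 + 4*(0/(-49)) = -56 + 4*(-1/49*0) = -56 + 4*0 = -56 + 0 = -56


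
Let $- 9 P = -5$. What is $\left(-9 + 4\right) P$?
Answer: $- \frac{25}{9} \approx -2.7778$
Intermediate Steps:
$P = \frac{5}{9}$ ($P = \left(- \frac{1}{9}\right) \left(-5\right) = \frac{5}{9} \approx 0.55556$)
$\left(-9 + 4\right) P = \left(-9 + 4\right) \frac{5}{9} = \left(-5\right) \frac{5}{9} = - \frac{25}{9}$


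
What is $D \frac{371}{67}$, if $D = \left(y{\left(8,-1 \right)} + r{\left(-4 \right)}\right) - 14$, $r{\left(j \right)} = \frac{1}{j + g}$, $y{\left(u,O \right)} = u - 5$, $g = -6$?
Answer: $- \frac{41181}{670} \approx -61.464$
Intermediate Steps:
$y{\left(u,O \right)} = -5 + u$
$r{\left(j \right)} = \frac{1}{-6 + j}$ ($r{\left(j \right)} = \frac{1}{j - 6} = \frac{1}{-6 + j}$)
$D = - \frac{111}{10}$ ($D = \left(\left(-5 + 8\right) + \frac{1}{-6 - 4}\right) - 14 = \left(3 + \frac{1}{-10}\right) - 14 = \left(3 - \frac{1}{10}\right) - 14 = \frac{29}{10} - 14 = - \frac{111}{10} \approx -11.1$)
$D \frac{371}{67} = - \frac{111 \cdot \frac{371}{67}}{10} = - \frac{111 \cdot 371 \cdot \frac{1}{67}}{10} = \left(- \frac{111}{10}\right) \frac{371}{67} = - \frac{41181}{670}$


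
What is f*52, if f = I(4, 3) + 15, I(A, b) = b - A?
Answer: 728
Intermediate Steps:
f = 14 (f = (3 - 1*4) + 15 = (3 - 4) + 15 = -1 + 15 = 14)
f*52 = 14*52 = 728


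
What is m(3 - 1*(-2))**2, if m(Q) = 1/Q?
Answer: 1/25 ≈ 0.040000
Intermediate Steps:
m(3 - 1*(-2))**2 = (1/(3 - 1*(-2)))**2 = (1/(3 + 2))**2 = (1/5)**2 = 1/25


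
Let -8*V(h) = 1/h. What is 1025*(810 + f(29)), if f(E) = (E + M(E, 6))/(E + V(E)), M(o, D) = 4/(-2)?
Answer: 5591512350/6727 ≈ 8.3120e+5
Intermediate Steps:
M(o, D) = -2 (M(o, D) = 4*(-½) = -2)
V(h) = -1/(8*h)
f(E) = (-2 + E)/(E - 1/(8*E)) (f(E) = (E - 2)/(E - 1/(8*E)) = (-2 + E)/(E - 1/(8*E)))
1025*(810 + f(29)) = 1025*(810 + 8*29*(-2 + 29)/(-1 + 8*29²)) = 1025*(810 + 8*29*27/(-1 + 8*841)) = 1025*(810 + 8*29*27/(-1 + 6728)) = 1025*(810 + 8*29*27/6727) = 1025*(810 + 8*29*(1/6727)*27) = 1025*(810 + 6264/6727) = 1025*(5455134/6727) = 5591512350/6727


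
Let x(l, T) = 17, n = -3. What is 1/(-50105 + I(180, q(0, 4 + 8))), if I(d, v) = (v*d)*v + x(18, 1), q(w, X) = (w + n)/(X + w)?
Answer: -4/200307 ≈ -1.9969e-5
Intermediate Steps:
q(w, X) = (-3 + w)/(X + w) (q(w, X) = (w - 3)/(X + w) = (-3 + w)/(X + w))
I(d, v) = 17 + d*v² (I(d, v) = (v*d)*v + 17 = (d*v)*v + 17 = d*v² + 17 = 17 + d*v²)
1/(-50105 + I(180, q(0, 4 + 8))) = 1/(-50105 + (17 + 180*((-3 + 0)/((4 + 8) + 0))²)) = 1/(-50105 + (17 + 180*(-3/(12 + 0))²)) = 1/(-50105 + (17 + 180*(-3/12)²)) = 1/(-50105 + (17 + 180*((1/12)*(-3))²)) = 1/(-50105 + (17 + 180*(-¼)²)) = 1/(-50105 + (17 + 180*(1/16))) = 1/(-50105 + (17 + 45/4)) = 1/(-50105 + 113/4) = 1/(-200307/4) = -4/200307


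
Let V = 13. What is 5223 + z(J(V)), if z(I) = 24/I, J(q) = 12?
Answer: 5225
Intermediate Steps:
5223 + z(J(V)) = 5223 + 24/12 = 5223 + 24*(1/12) = 5223 + 2 = 5225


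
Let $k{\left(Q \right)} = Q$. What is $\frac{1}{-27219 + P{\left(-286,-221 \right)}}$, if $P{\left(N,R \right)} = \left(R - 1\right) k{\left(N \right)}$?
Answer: $\frac{1}{36273} \approx 2.7569 \cdot 10^{-5}$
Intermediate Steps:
$P{\left(N,R \right)} = N \left(-1 + R\right)$ ($P{\left(N,R \right)} = \left(R - 1\right) N = \left(-1 + R\right) N = N \left(-1 + R\right)$)
$\frac{1}{-27219 + P{\left(-286,-221 \right)}} = \frac{1}{-27219 - 286 \left(-1 - 221\right)} = \frac{1}{-27219 - -63492} = \frac{1}{-27219 + 63492} = \frac{1}{36273}$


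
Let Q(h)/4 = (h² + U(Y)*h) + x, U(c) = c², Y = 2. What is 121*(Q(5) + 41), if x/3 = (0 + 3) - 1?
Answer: 29645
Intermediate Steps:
x = 6 (x = 3*((0 + 3) - 1) = 3*(3 - 1) = 3*2 = 6)
Q(h) = 24 + 4*h² + 16*h (Q(h) = 4*((h² + 2²*h) + 6) = 4*((h² + 4*h) + 6) = 4*(6 + h² + 4*h) = 24 + 4*h² + 16*h)
121*(Q(5) + 41) = 121*((24 + 4*5² + 16*5) + 41) = 121*((24 + 4*25 + 80) + 41) = 121*((24 + 100 + 80) + 41) = 121*(204 + 41) = 121*245 = 29645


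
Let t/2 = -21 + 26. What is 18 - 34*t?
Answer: -322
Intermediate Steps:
t = 10 (t = 2*(-21 + 26) = 2*5 = 10)
18 - 34*t = 18 - 34*10 = 18 - 340 = -322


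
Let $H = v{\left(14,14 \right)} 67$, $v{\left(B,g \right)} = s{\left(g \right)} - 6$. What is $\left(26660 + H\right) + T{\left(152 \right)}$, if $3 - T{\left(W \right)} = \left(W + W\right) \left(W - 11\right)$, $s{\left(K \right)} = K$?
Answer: $-15665$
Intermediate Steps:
$v{\left(B,g \right)} = -6 + g$ ($v{\left(B,g \right)} = g - 6 = -6 + g$)
$T{\left(W \right)} = 3 - 2 W \left(-11 + W\right)$ ($T{\left(W \right)} = 3 - \left(W + W\right) \left(W - 11\right) = 3 - 2 W \left(-11 + W\right)$)
$H = 536$ ($H = \left(-6 + 14\right) 67 = 8 \cdot 67 = 536$)
$\left(26660 + H\right) + T{\left(152 \right)} = \left(26660 + 536\right) + \left(3 - 2 \cdot 152^{2} + 22 \cdot 152\right) = 27196 + \left(3 - 46208 + 3344\right) = 27196 - 42861 = -15665$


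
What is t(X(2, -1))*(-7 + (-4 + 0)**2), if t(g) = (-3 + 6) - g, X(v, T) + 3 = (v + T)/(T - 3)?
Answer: 225/4 ≈ 56.250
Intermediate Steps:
X(v, T) = -3 + (T + v)/(-3 + T) (X(v, T) = -3 + (v + T)/(T - 3) = -3 + (T + v)/(-3 + T))
t(g) = 3 - g
t(X(2, -1))*(-7 + (-4 + 0)**2) = (3 - (9 + 2 - 2*(-1))/(-3 - 1))*(-7 + (-4 + 0)**2) = (3 - (9 + 2 + 2)/(-4))*(-7 + (-4)**2) = (3 - (-1)*13/4)*(-7 + 16) = (3 - 1*(-13/4))*9 = (3 + 13/4)*9 = (25/4)*9 = 225/4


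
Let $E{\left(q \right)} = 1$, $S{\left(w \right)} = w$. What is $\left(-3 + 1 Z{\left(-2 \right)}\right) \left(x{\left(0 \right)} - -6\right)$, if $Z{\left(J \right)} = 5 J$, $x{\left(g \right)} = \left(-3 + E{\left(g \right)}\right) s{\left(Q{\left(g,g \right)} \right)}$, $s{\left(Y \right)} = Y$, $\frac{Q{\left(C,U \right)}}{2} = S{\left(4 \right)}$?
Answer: $130$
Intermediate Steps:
$Q{\left(C,U \right)} = 8$ ($Q{\left(C,U \right)} = 2 \cdot 4 = 8$)
$x{\left(g \right)} = -16$ ($x{\left(g \right)} = \left(-3 + 1\right) 8 = \left(-2\right) 8 = -16$)
$\left(-3 + 1 Z{\left(-2 \right)}\right) \left(x{\left(0 \right)} - -6\right) = \left(-3 + 1 \cdot 5 \left(-2\right)\right) \left(-16 - -6\right) = \left(-3 + 1 \left(-10\right)\right) \left(-16 + 6\right) = \left(-3 - 10\right) \left(-10\right) = \left(-13\right) \left(-10\right) = 130$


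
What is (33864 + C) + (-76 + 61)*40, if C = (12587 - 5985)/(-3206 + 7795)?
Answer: 152655098/4589 ≈ 33265.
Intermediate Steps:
C = 6602/4589 ≈ 1.4387
(33864 + C) + (-76 + 61)*40 = (33864 + 6602/4589) + (-76 + 61)*40 = 155408498/4589 - 15*40 = 155408498/4589 - 600 = 152655098/4589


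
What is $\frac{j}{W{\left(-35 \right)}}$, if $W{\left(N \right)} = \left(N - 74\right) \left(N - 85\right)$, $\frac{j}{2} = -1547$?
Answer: $- \frac{1547}{6540} \approx -0.23654$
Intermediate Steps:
$j = -3094$ ($j = 2 \left(-1547\right) = -3094$)
$W{\left(N \right)} = \left(-85 + N\right) \left(-74 + N\right)$ ($W{\left(N \right)} = \left(-74 + N\right) \left(-85 + N\right) = \left(-85 + N\right) \left(-74 + N\right)$)
$\frac{j}{W{\left(-35 \right)}} = - \frac{3094}{6290 + \left(-35\right)^{2} - -5565} = - \frac{3094}{6290 + 1225 + 5565} = - \frac{3094}{13080} = \left(-3094\right) \frac{1}{13080} = - \frac{1547}{6540}$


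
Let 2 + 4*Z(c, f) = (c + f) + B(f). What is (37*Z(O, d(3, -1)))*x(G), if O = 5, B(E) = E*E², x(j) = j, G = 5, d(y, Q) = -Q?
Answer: 925/4 ≈ 231.25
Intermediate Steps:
B(E) = E³
Z(c, f) = -½ + c/4 + f/4 + f³/4 (Z(c, f) = -½ + ((c + f) + f³)/4 = -½ + (c + f + f³)/4 = -½ + (c/4 + f/4 + f³/4) = -½ + c/4 + f/4 + f³/4)
(37*Z(O, d(3, -1)))*x(G) = (37*(-½ + (¼)*5 + (-1*(-1))/4 + (-1*(-1))³/4))*5 = (37*(-½ + 5/4 + (¼)*1 + (¼)*1³))*5 = (37*(-½ + 5/4 + ¼ + (¼)*1))*5 = (37*(-½ + 5/4 + ¼ + ¼))*5 = (37*(5/4))*5 = (185/4)*5 = 925/4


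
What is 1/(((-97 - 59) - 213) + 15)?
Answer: -1/354 ≈ -0.0028249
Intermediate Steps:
1/(((-97 - 59) - 213) + 15) = 1/((-156 - 213) + 15) = 1/(-369 + 15) = 1/(-354) = -1/354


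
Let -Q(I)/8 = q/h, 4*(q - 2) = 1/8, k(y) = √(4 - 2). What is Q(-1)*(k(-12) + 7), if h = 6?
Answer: -455/24 - 65*√2/24 ≈ -22.788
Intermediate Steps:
k(y) = √2
q = 65/32 (q = 2 + (¼)/8 = 2 + (¼)*(⅛) = 2 + 1/32 = 65/32 ≈ 2.0313)
Q(I) = -65/24 (Q(I) = -65/(4*6) = -8*65/192 = -65/24)
Q(-1)*(k(-12) + 7) = -65*(√2 + 7)/24 = -65*(7 + √2)/24 = -455/24 - 65*√2/24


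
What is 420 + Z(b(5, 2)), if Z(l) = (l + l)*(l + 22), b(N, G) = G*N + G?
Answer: 1236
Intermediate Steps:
b(N, G) = G + G*N
Z(l) = 2*l*(22 + l) (Z(l) = (2*l)*(22 + l) = 2*l*(22 + l))
420 + Z(b(5, 2)) = 420 + 2*(2*(1 + 5))*(22 + 2*(1 + 5)) = 420 + 2*(2*6)*(22 + 2*6) = 420 + 2*12*(22 + 12) = 420 + 2*12*34 = 420 + 816 = 1236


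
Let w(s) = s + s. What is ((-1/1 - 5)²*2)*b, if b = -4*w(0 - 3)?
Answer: 1728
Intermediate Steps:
w(s) = 2*s
b = 24 (b = -8*(0 - 3) = -8*(-3) = -4*(-6) = 24)
((-1/1 - 5)²*2)*b = ((-1/1 - 5)²*2)*24 = ((-1*1 - 5)²*2)*24 = ((-1 - 5)²*2)*24 = ((-6)²*2)*24 = (36*2)*24 = 72*24 = 1728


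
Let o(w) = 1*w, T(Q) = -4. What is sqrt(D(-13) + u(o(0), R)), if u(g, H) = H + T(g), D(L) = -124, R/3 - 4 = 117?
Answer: sqrt(235) ≈ 15.330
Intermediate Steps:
R = 363 (R = 12 + 3*117 = 12 + 351 = 363)
o(w) = w
u(g, H) = -4 + H (u(g, H) = H - 4 = -4 + H)
sqrt(D(-13) + u(o(0), R)) = sqrt(-124 + (-4 + 363)) = sqrt(-124 + 359) = sqrt(235)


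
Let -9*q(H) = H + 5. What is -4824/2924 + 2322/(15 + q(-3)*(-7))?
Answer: 15096744/108919 ≈ 138.61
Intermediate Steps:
q(H) = -5/9 - H/9 (q(H) = -(H + 5)/9 = -(5 + H)/9 = -5/9 - H/9)
-4824/2924 + 2322/(15 + q(-3)*(-7)) = -4824/2924 + 2322/(15 + (-5/9 - ⅑*(-3))*(-7)) = -4824*1/2924 + 2322/(15 + (-5/9 + ⅓)*(-7)) = -1206/731 + 2322/(15 - 2/9*(-7)) = -1206/731 + 2322/(15 + 14/9) = -1206/731 + 2322/(149/9) = -1206/731 + 2322*(9/149) = -1206/731 + 20898/149 = 15096744/108919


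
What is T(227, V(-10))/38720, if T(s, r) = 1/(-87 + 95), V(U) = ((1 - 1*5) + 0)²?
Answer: 1/309760 ≈ 3.2283e-6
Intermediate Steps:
V(U) = 16 (V(U) = ((1 - 5) + 0)² = (-4 + 0)² = (-4)² = 16)
T(s, r) = ⅛ (T(s, r) = 1/8 = ⅛)
T(227, V(-10))/38720 = (⅛)/38720 = (⅛)*(1/38720) = 1/309760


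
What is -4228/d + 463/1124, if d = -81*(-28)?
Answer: -132221/91044 ≈ -1.4523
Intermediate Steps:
d = 2268
-4228/d + 463/1124 = -4228/2268 + 463/1124 = -4228*1/2268 + 463*(1/1124) = -151/81 + 463/1124 = -132221/91044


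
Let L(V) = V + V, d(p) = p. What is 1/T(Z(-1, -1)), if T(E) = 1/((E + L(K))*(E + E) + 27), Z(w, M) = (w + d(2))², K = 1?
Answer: 33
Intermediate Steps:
L(V) = 2*V
Z(w, M) = (2 + w)² (Z(w, M) = (w + 2)² = (2 + w)²)
T(E) = 1/(27 + 2*E*(2 + E)) (T(E) = 1/((E + 2*1)*(E + E) + 27) = 1/((E + 2)*(2*E) + 27) = 1/((2 + E)*(2*E) + 27) = 1/(2*E*(2 + E) + 27) = 1/(27 + 2*E*(2 + E)))
1/T(Z(-1, -1)) = 1/(1/(27 + 2*((2 - 1)²)² + 4*(2 - 1)²)) = 1/(1/(27 + 2*(1²)² + 4*1²)) = 1/(1/(27 + 2*1² + 4*1)) = 1/(1/(27 + 2*1 + 4)) = 1/(1/(27 + 2 + 4)) = 1/(1/33) = 33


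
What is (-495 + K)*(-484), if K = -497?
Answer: 480128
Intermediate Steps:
(-495 + K)*(-484) = (-495 - 497)*(-484) = -992*(-484) = 480128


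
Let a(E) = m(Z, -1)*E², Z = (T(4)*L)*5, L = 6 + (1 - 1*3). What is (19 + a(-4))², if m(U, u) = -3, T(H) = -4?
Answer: 841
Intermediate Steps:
L = 4 (L = 6 + (1 - 3) = 6 - 2 = 4)
Z = -80 (Z = -4*4*5 = -16*5 = -80)
a(E) = -3*E²
(19 + a(-4))² = (19 - 3*(-4)²)² = (19 - 3*16)² = (19 - 48)² = (-29)² = 841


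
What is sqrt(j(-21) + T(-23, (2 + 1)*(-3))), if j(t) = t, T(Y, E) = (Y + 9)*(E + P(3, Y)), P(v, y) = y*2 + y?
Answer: 3*sqrt(119) ≈ 32.726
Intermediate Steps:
P(v, y) = 3*y (P(v, y) = 2*y + y = 3*y)
T(Y, E) = (9 + Y)*(E + 3*Y) (T(Y, E) = (Y + 9)*(E + 3*Y) = (9 + Y)*(E + 3*Y))
sqrt(j(-21) + T(-23, (2 + 1)*(-3))) = sqrt(-21 + (3*(-23)**2 + 9*((2 + 1)*(-3)) + 27*(-23) + ((2 + 1)*(-3))*(-23))) = sqrt(-21 + (3*529 + 9*(3*(-3)) - 621 + (3*(-3))*(-23))) = sqrt(-21 + (1587 + 9*(-9) - 621 - 9*(-23))) = sqrt(-21 + (1587 - 81 - 621 + 207)) = sqrt(-21 + 1092) = sqrt(1071) = 3*sqrt(119)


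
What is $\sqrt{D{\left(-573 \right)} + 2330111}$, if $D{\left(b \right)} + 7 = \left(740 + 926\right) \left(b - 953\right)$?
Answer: $2 i \sqrt{53053} \approx 460.66 i$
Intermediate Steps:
$D{\left(b \right)} = -1587705 + 1666 b$ ($D{\left(b \right)} = -7 + \left(740 + 926\right) \left(b - 953\right) = -7 + 1666 \left(-953 + b\right) = -7 + \left(-1587698 + 1666 b\right) = -1587705 + 1666 b$)
$\sqrt{D{\left(-573 \right)} + 2330111} = \sqrt{\left(-1587705 + 1666 \left(-573\right)\right) + 2330111} = \sqrt{\left(-1587705 - 954618\right) + 2330111} = \sqrt{-2542323 + 2330111} = \sqrt{-212212} = 2 i \sqrt{53053}$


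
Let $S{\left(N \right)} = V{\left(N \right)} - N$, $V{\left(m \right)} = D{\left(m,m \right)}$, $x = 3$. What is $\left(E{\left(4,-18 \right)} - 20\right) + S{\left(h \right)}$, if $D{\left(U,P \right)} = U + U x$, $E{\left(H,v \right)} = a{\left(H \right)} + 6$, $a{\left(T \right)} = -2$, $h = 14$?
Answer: $26$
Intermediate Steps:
$E{\left(H,v \right)} = 4$ ($E{\left(H,v \right)} = -2 + 6 = 4$)
$D{\left(U,P \right)} = 4 U$ ($D{\left(U,P \right)} = U + U 3 = U + 3 U = 4 U$)
$V{\left(m \right)} = 4 m$
$S{\left(N \right)} = 3 N$ ($S{\left(N \right)} = 4 N - N = 3 N$)
$\left(E{\left(4,-18 \right)} - 20\right) + S{\left(h \right)} = \left(4 - 20\right) + 3 \cdot 14 = \left(4 - 20\right) + 42 = -16 + 42 = 26$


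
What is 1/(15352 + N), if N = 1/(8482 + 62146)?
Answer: 70628/1084281057 ≈ 6.5138e-5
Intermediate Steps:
N = 1/70628 ≈ 1.4159e-5
1/(15352 + N) = 1/(15352 + 1/70628) = 1/(1084281057/70628) = 70628/1084281057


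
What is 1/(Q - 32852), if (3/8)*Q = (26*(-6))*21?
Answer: -1/41588 ≈ -2.4045e-5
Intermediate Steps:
Q = -8736 (Q = 8*((26*(-6))*21)/3 = 8*(-156*21)/3 = (8/3)*(-3276) = -8736)
1/(Q - 32852) = 1/(-8736 - 32852) = 1/(-41588) = -1/41588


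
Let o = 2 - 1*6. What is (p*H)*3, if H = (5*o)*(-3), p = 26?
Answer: 4680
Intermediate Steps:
o = -4 (o = 2 - 6 = -4)
H = 60 (H = (5*(-4))*(-3) = -20*(-3) = 60)
(p*H)*3 = (26*60)*3 = 1560*3 = 4680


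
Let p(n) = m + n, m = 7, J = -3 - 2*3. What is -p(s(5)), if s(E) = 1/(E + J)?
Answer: -27/4 ≈ -6.7500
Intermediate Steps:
J = -9 (J = -3 - 6 = -9)
s(E) = 1/(-9 + E) (s(E) = 1/(E - 9) = 1/(-9 + E))
p(n) = 7 + n
-p(s(5)) = -(7 + 1/(-9 + 5)) = -(7 + 1/(-4)) = -(7 - ¼) = -1*27/4 = -27/4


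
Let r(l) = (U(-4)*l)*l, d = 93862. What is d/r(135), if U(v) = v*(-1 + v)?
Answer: 46931/182250 ≈ 0.25751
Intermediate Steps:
r(l) = 20*l² (r(l) = ((-4*(-1 - 4))*l)*l = ((-4*(-5))*l)*l = (20*l)*l = 20*l²)
d/r(135) = 93862/((20*135²)) = 93862/((20*18225)) = 93862/364500 = 93862*(1/364500) = 46931/182250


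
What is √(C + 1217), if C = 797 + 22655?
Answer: 3*√2741 ≈ 157.06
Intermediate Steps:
C = 23452
√(C + 1217) = √(23452 + 1217) = √24669 = 3*√2741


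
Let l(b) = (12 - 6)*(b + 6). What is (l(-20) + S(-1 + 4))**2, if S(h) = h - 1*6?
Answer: 7569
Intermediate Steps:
l(b) = 36 + 6*b (l(b) = 6*(6 + b) = 36 + 6*b)
S(h) = -6 + h (S(h) = h - 6 = -6 + h)
(l(-20) + S(-1 + 4))**2 = ((36 + 6*(-20)) + (-6 + (-1 + 4)))**2 = ((36 - 120) + (-6 + 3))**2 = (-84 - 3)**2 = (-87)**2 = 7569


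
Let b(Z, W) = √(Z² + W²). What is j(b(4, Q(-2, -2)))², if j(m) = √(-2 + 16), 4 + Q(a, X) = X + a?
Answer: 14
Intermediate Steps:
Q(a, X) = -4 + X + a (Q(a, X) = -4 + (X + a) = -4 + X + a)
b(Z, W) = √(W² + Z²)
j(m) = √14
j(b(4, Q(-2, -2)))² = (√14)² = 14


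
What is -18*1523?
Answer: -27414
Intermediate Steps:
-18*1523 = -2*13707 = -27414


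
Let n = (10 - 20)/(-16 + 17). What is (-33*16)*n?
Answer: 5280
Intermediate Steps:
n = -10 (n = -10/1 = -10*1 = -10)
(-33*16)*n = -33*16*(-10) = -528*(-10) = 5280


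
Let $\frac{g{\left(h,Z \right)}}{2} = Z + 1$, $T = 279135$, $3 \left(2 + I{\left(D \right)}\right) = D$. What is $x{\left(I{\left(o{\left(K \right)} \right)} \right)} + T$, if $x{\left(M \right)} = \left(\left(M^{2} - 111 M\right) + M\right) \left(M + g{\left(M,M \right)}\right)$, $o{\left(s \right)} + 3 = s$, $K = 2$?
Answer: $\frac{2500420}{9} \approx 2.7782 \cdot 10^{5}$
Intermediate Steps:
$o{\left(s \right)} = -3 + s$
$I{\left(D \right)} = -2 + \frac{D}{3}$
$g{\left(h,Z \right)} = 2 + 2 Z$ ($g{\left(h,Z \right)} = 2 \left(Z + 1\right) = 2 \left(1 + Z\right) = 2 + 2 Z$)
$x{\left(M \right)} = \left(2 + 3 M\right) \left(M^{2} - 110 M\right)$ ($x{\left(M \right)} = \left(\left(M^{2} - 111 M\right) + M\right) \left(M + \left(2 + 2 M\right)\right) = \left(M^{2} - 110 M\right) \left(2 + 3 M\right) = \left(2 + 3 M\right) \left(M^{2} - 110 M\right)$)
$x{\left(I{\left(o{\left(K \right)} \right)} \right)} + T = \left(-2 + \frac{-3 + 2}{3}\right) \left(-220 - 328 \left(-2 + \frac{-3 + 2}{3}\right) + 3 \left(-2 + \frac{-3 + 2}{3}\right)^{2}\right) + 279135 = \left(-2 + \frac{1}{3} \left(-1\right)\right) \left(-220 - 328 \left(-2 + \frac{1}{3} \left(-1\right)\right) + 3 \left(-2 + \frac{1}{3} \left(-1\right)\right)^{2}\right) + 279135 = \left(-2 - \frac{1}{3}\right) \left(-220 - 328 \left(-2 - \frac{1}{3}\right) + 3 \left(-2 - \frac{1}{3}\right)^{2}\right) + 279135 = - \frac{7 \left(-220 - - \frac{2296}{3} + 3 \left(- \frac{7}{3}\right)^{2}\right)}{3} + 279135 = - \frac{7 \left(-220 + \frac{2296}{3} + 3 \cdot \frac{49}{9}\right)}{3} + 279135 = - \frac{7 \left(-220 + \frac{2296}{3} + \frac{49}{3}\right)}{3} + 279135 = \left(- \frac{7}{3}\right) \frac{1685}{3} + 279135 = - \frac{11795}{9} + 279135 = \frac{2500420}{9}$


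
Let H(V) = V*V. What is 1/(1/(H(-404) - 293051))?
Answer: -129835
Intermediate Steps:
H(V) = V²
1/(1/(H(-404) - 293051)) = 1/(1/((-404)² - 293051)) = 1/(1/(163216 - 293051)) = 1/(1/(-129835)) = 1/(-1/129835) = -129835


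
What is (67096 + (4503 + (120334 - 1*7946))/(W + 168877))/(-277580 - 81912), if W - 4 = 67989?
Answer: -15893146411/85152870040 ≈ -0.18664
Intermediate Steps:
W = 67993 (W = 4 + 67989 = 67993)
(67096 + (4503 + (120334 - 1*7946))/(W + 168877))/(-277580 - 81912) = (67096 + (4503 + (120334 - 1*7946))/(67993 + 168877))/(-277580 - 81912) = (67096 + (4503 + (120334 - 7946))/236870)/(-359492) = (67096 + (4503 + 112388)*(1/236870))*(-1/359492) = (67096 + 116891*(1/236870))*(-1/359492) = (67096 + 116891/236870)*(-1/359492) = (15893146411/236870)*(-1/359492) = -15893146411/85152870040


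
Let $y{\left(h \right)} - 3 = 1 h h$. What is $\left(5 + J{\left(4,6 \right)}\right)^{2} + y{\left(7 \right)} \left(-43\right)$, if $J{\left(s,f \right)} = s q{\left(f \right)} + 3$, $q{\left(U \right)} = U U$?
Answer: $20868$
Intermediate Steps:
$q{\left(U \right)} = U^{2}$
$J{\left(s,f \right)} = 3 + s f^{2}$ ($J{\left(s,f \right)} = s f^{2} + 3 = 3 + s f^{2}$)
$y{\left(h \right)} = 3 + h^{2}$ ($y{\left(h \right)} = 3 + 1 h h = 3 + h h = 3 + h^{2}$)
$\left(5 + J{\left(4,6 \right)}\right)^{2} + y{\left(7 \right)} \left(-43\right) = \left(5 + \left(3 + 4 \cdot 6^{2}\right)\right)^{2} + \left(3 + 7^{2}\right) \left(-43\right) = \left(5 + \left(3 + 4 \cdot 36\right)\right)^{2} + \left(3 + 49\right) \left(-43\right) = \left(5 + \left(3 + 144\right)\right)^{2} + 52 \left(-43\right) = \left(5 + 147\right)^{2} - 2236 = 152^{2} - 2236 = 23104 - 2236 = 20868$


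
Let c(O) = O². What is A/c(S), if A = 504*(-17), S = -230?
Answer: -2142/13225 ≈ -0.16197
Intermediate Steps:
A = -8568
A/c(S) = -8568/((-230)²) = -8568/52900 = -8568*1/52900 = -2142/13225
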